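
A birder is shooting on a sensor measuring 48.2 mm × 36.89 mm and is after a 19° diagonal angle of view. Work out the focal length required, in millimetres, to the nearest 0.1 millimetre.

Sensor diagonal = √(48.2² + 36.89²) = √3684.1121 ≈ 60.6969 mm.
From α = 2·arctan(d/2f) we get f = d / (2·tan(α/2)).
With d = 60.6969 mm and α/2 = 9.5°, tan(α/2) ≈ 0.16734, so f ≈ 60.6969 / 0.33469 ≈ 181.3551 mm.

181.4 mm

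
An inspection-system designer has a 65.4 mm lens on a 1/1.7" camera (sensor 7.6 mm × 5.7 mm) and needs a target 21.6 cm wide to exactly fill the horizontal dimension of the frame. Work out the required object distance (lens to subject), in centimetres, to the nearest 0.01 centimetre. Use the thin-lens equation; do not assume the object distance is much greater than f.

192.41 cm

W: 21.6 cm = 216 mm.
Magnification m = w/W = dᵢ/dₒ; combined with 1/f = 1/dₒ + 1/dᵢ this gives dₒ = f·(1 + W/w).
dₒ = 65.4 mm × (1 + 216/7.6) = 65.4 × 29.4211 ≈ 1924.137 mm = 192.414 cm.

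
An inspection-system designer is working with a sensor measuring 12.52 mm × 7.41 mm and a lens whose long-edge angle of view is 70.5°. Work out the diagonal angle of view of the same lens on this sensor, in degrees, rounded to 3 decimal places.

From the long-edge AOV: f = 12.52 / (2·tan(35.25°)) = 12.52 / 1.41346 ≈ 8.8577 mm.
Sensor diagonal = √(12.52² + 7.41²) = √211.6585 ≈ 14.5485 mm.
Diagonal AOV = 2·arctan(14.5485 / (2 × 8.8577)) = 2·arctan(0.82123) ≈ 78.7880°.

78.788°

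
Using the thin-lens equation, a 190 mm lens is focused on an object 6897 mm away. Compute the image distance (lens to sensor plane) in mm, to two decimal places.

1/dᵢ = 1/f − 1/dₒ = 1/190 − 1/6897 = 0.0051182 mm⁻¹.
dᵢ = 1/0.0051182 ≈ 195.3824 mm.

195.38 mm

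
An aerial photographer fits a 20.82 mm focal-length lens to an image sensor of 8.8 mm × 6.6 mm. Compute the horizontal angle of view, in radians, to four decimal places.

0.4165 rad

Angle of view α = 2·arctan(w/2f) with w = 8.8 mm and f = 20.82 mm.
w/2f = 0.21134; arctan(0.21134) ≈ 0.2083 rad, so α ≈ 0.4165 rad.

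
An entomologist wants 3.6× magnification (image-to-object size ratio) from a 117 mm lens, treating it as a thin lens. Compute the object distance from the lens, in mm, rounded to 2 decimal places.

With m = dᵢ/dₒ and 1/f = 1/dₒ + 1/dᵢ, substituting dᵢ = m·dₒ gives 1/f = (1 + 1/m)/dₒ, hence dₒ = f·(1 + 1/m).
dₒ = 117 × (1 + 1/3.6) = 117 × 1.27778 ≈ 149.500 mm.

149.50 mm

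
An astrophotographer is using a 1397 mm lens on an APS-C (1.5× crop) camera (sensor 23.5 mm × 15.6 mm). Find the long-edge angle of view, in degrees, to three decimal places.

0.964°

Angle of view α = 2·arctan(w/2f) with w = 23.5 mm and f = 1397 mm.
w/2f = 0.00841; arctan(0.00841) ≈ 0.4819°, so α ≈ 0.9638°.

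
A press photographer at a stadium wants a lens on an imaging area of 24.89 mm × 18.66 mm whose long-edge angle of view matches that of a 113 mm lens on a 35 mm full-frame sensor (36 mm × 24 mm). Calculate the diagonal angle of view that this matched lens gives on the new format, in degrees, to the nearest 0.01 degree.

Equal long-edge AOV ⇒ f₂ = f₁ · 24.89/36 = 113 × 0.69139 ≈ 78.1269 mm.
Sensor diagonal = √(24.89² + 18.66²) = √967.7077 ≈ 31.1080 mm.
Diagonal AOV on the new format = 2·arctan(31.1080 / (2 × 78.1269)) = 2·arctan(0.19909) ≈ 22.5192°.

22.52°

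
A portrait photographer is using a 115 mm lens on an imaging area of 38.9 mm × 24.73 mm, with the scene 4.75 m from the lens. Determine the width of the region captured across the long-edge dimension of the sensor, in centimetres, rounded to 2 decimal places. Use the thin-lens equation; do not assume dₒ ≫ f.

156.78 cm

dₒ: 4.75 m = 4750 mm.
Similar triangles through the lens centre give W/dₒ = w/dᵢ; with 1/f = 1/dₒ + 1/dᵢ this gives W = w·(dₒ − f)/f.
W = 38.9 mm × (4750 − 115) / 115 = 38.9 × 40.3043 ≈ 1567.839 mm = 156.784 cm.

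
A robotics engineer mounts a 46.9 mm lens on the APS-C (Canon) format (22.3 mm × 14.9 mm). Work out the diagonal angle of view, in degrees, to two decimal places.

31.91°

Sensor diagonal = √(22.3² + 14.9²) = √719.3000 ≈ 26.8198 mm.
Angle of view α = 2·arctan(d/2f) with d = 26.8198 mm and f = 46.9 mm.
d/2f = 0.28593; arctan(0.28593) ≈ 15.9566°, so α ≈ 31.9131°.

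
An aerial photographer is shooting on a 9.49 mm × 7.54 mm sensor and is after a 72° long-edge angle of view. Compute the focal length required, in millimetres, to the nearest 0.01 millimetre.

6.53 mm

From α = 2·arctan(w/2f) we get f = w / (2·tan(α/2)).
With w = 9.49 mm and α/2 = 36°, tan(α/2) ≈ 0.72654, so f ≈ 9.49 / 1.45309 ≈ 6.5309 mm.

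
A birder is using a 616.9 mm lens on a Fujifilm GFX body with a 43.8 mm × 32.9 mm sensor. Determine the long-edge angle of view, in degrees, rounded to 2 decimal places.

4.07°

Angle of view α = 2·arctan(w/2f) with w = 43.8 mm and f = 616.9 mm.
w/2f = 0.03550; arctan(0.03550) ≈ 2.0332°, so α ≈ 4.0663°.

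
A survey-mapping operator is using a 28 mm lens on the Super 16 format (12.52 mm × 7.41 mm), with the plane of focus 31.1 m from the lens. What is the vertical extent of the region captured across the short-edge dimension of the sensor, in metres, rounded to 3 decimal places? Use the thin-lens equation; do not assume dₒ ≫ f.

8.223 m

dₒ: 31.1 m = 31100 mm.
Similar triangles through the lens centre give W/dₒ = h/dᵢ; with 1/f = 1/dₒ + 1/dᵢ this gives W = h·(dₒ − f)/f.
W = 7.41 mm × (31100 − 28) / 28 = 7.41 × 1109.7143 ≈ 8222.983 mm = 8.22298 m.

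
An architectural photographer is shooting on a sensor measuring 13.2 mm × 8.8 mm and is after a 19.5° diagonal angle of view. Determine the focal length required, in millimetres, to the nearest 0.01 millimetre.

46.16 mm

Sensor diagonal = √(13.2² + 8.8²) = √251.6800 ≈ 15.8644 mm.
From α = 2·arctan(d/2f) we get f = d / (2·tan(α/2)).
With d = 15.8644 mm and α/2 = 9.75°, tan(α/2) ≈ 0.17183, so f ≈ 15.8644 / 0.34366 ≈ 46.1628 mm.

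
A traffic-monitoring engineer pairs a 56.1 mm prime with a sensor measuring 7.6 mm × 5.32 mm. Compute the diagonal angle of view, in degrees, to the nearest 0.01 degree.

9.45°

Sensor diagonal = √(7.6² + 5.32²) = √86.0624 ≈ 9.2770 mm.
Angle of view α = 2·arctan(d/2f) with d = 9.2770 mm and f = 56.1 mm.
d/2f = 0.08268; arctan(0.08268) ≈ 4.7266°, so α ≈ 9.4532°.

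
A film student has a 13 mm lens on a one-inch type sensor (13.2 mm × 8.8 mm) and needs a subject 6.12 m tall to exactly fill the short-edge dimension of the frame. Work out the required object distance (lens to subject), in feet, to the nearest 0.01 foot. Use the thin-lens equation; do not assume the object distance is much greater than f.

W: 6.12 m = 6120 mm.
Magnification m = h/W = dᵢ/dₒ; combined with 1/f = 1/dₒ + 1/dᵢ this gives dₒ = f·(1 + W/h).
dₒ = 13 mm × (1 + 6120/8.8) = 13 × 696.4545 ≈ 9053.909 mm = 9053.909/304.8 ft = 29.7044 ft.

29.70 ft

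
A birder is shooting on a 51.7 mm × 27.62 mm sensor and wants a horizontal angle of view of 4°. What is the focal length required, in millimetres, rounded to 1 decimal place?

From α = 2·arctan(w/2f) we get f = w / (2·tan(α/2)).
With w = 51.7 mm and α/2 = 2°, tan(α/2) ≈ 0.03492, so f ≈ 51.7 / 0.06984 ≈ 740.2471 mm.

740.2 mm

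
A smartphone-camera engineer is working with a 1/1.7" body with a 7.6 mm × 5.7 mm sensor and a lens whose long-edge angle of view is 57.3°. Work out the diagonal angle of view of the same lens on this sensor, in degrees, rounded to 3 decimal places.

From the long-edge AOV: f = 7.6 / (2·tan(28.65°)) = 7.6 / 1.09270 ≈ 6.9552 mm.
Sensor diagonal = √(7.6² + 5.7²) = √90.2500 ≈ 9.5000 mm.
Diagonal AOV = 2·arctan(9.5000 / (2 × 6.9552)) = 2·arctan(0.68294) ≈ 68.6613°.

68.661°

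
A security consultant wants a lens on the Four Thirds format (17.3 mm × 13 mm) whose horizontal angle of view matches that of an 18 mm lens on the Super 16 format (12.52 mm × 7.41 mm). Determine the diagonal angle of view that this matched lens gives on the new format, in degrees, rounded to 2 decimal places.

47.02°

Equal horizontal AOV ⇒ f₂ = f₁ · 17.3/12.52 = 18 × 1.38179 ≈ 24.8722 mm.
Sensor diagonal = √(17.3² + 13²) = √468.2900 ≈ 21.6400 mm.
Diagonal AOV on the new format = 2·arctan(21.6400 / (2 × 24.8722)) = 2·arctan(0.43502) ≈ 47.0204°.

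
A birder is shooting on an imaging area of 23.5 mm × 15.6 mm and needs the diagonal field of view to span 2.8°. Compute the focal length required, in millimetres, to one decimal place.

577.1 mm

Sensor diagonal = √(23.5² + 15.6²) = √795.6100 ≈ 28.2066 mm.
From α = 2·arctan(d/2f) we get f = d / (2·tan(α/2)).
With d = 28.2066 mm and α/2 = 1.4°, tan(α/2) ≈ 0.02444, so f ≈ 28.2066 / 0.04888 ≈ 577.0697 mm.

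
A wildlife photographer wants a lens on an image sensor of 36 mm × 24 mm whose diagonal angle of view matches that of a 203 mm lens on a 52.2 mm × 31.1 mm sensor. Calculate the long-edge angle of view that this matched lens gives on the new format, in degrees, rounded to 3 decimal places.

14.196°

Sensor diagonal = √(52.2² + 31.1²) = √3692.0500 ≈ 60.7622 mm.
Sensor diagonal = √(36² + 24²) = √1872.0000 ≈ 43.2666 mm.
Equal diagonal AOV ⇒ f₂ = f₁ · 43.2666/60.7622 = 203 × 0.71206 ≈ 144.5490 mm.
Long-edge AOV on the new format = 2·arctan(36 / (2 × 144.5490)) = 2·arctan(0.12453) ≈ 14.1965°.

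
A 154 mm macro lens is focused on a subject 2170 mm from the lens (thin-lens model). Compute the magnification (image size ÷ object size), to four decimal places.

Thin lens: 1/f = 1/dₒ + 1/dᵢ → 1/dᵢ = 1/154 − 1/2170 = 0.0060327 mm⁻¹, so dᵢ ≈ 165.7639 mm.
Magnification m = dᵢ/dₒ = 165.7639/2170 ≈ 0.07639.

0.0764×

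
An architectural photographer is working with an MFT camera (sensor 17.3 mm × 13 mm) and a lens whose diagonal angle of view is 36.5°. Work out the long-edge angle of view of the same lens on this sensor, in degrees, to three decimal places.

29.536°

Sensor diagonal = √(17.3² + 13²) = √468.2900 ≈ 21.6400 mm.
From the diagonal AOV: f = 21.6400 / (2·tan(18.25°)) = 21.6400 / 0.65950 ≈ 32.8127 mm.
Long-edge AOV = 2·arctan(17.3 / (2 × 32.8127)) = 2·arctan(0.26362) ≈ 29.5364°.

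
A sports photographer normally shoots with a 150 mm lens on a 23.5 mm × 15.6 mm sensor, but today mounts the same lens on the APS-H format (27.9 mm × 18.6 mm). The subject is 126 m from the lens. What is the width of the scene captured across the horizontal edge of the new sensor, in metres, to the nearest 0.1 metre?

The focal length stays 150 mm; the relevant sensor dimension is now w = 27.9 mm. Object distance dₒ = 126 m = 126000 mm.
Thin-lens field width W = w·(dₒ − f)/f = 27.9 × (126000 − 150)/150 ≈ 23408.100 mm = 23.4081 m.

23.4 m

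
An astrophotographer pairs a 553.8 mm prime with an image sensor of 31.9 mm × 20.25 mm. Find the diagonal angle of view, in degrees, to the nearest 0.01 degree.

Sensor diagonal = √(31.9² + 20.25²) = √1427.6725 ≈ 37.7846 mm.
Angle of view α = 2·arctan(d/2f) with d = 37.7846 mm and f = 553.8 mm.
d/2f = 0.03411; arctan(0.03411) ≈ 1.9538°, so α ≈ 3.9076°.

3.91°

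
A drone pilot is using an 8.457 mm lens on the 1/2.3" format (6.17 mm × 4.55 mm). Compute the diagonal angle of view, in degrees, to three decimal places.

48.765°

Sensor diagonal = √(6.17² + 4.55²) = √58.7714 ≈ 7.6663 mm.
Angle of view α = 2·arctan(d/2f) with d = 7.6663 mm and f = 8.457 mm.
d/2f = 0.45325; arctan(0.45325) ≈ 24.3824°, so α ≈ 48.7647°.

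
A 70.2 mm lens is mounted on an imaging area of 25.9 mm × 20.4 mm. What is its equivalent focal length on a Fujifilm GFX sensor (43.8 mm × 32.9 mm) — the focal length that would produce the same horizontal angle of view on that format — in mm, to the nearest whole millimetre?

119 mm

Equal angle of view means equal width/f ratio, so f₂ = f₁ · (width₂/width₁) = 70.2 × 43.8/25.9.
f₂ = 70.2 × 1.69112 ≈ 118.717 mm.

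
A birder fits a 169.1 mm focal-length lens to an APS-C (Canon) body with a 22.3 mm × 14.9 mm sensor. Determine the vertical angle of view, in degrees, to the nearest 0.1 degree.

5.0°

Angle of view α = 2·arctan(h/2f) with h = 14.9 mm and f = 169.1 mm.
h/2f = 0.04406; arctan(0.04406) ≈ 2.5226°, so α ≈ 5.0453°.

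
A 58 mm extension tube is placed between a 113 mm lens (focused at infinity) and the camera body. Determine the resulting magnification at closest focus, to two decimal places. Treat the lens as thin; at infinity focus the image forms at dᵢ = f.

0.51×

The tube moves the image plane from f to f + e, so dᵢ = 113 + 58 = 171 mm. Focus is achieved when 1/f = 1/dₒ + 1/dᵢ, giving dₒ = 1/(1/f − 1/(f+e)).
Magnification m = dᵢ/dₒ = (f+e)·(1/f − 1/(f+e)) = e/f = 58/113 ≈ 0.5133.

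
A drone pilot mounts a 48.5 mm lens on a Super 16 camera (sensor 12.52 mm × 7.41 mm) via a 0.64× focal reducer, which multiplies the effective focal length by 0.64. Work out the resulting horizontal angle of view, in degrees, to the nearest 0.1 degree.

22.8°

Effective focal length f = 48.5 × 0.64 = 31.04 mm.
α = 2·arctan(12.52 / (2 × 31.04)) = 2·arctan(0.20168) ≈ 22.8044°.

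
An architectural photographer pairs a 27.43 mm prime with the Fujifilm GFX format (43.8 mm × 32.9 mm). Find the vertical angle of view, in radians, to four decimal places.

Angle of view α = 2·arctan(h/2f) with h = 32.9 mm and f = 27.43 mm.
h/2f = 0.59971; arctan(0.59971) ≈ 0.5402 rad, so α ≈ 1.0804 rad.

1.0804 rad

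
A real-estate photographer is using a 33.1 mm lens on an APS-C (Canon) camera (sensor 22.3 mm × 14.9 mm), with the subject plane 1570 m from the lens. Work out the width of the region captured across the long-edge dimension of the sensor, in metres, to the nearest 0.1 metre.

dₒ: 1570 m = 1.57e+06 mm.
Similar triangles through the lens centre give W/dₒ = w/dᵢ; with 1/f = 1/dₒ + 1/dᵢ this gives W = w·(dₒ − f)/f.
W = 22.3 mm × (1.57e+06 − 33.1) / 33.1 = 22.3 × 47431.0242 ≈ 1057711.839 mm = 1057.71 m.

1057.7 m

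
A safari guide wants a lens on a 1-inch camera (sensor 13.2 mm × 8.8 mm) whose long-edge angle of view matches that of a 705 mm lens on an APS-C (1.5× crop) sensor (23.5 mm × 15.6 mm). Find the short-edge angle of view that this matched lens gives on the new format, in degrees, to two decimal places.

1.27°

Equal long-edge AOV ⇒ f₂ = f₁ · 13.2/23.5 = 705 × 0.56170 ≈ 396.0000 mm.
Short-edge AOV on the new format = 2·arctan(8.8 / (2 × 396.0000)) = 2·arctan(0.01111) ≈ 1.2732°.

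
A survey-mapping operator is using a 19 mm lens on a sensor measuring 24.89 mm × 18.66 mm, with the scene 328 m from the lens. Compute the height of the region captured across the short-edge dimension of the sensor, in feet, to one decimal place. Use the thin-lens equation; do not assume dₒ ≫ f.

dₒ: 328 m = 328000 mm.
Similar triangles through the lens centre give W/dₒ = h/dᵢ; with 1/f = 1/dₒ + 1/dᵢ this gives W = h·(dₒ − f)/f.
W = 18.66 mm × (328000 − 19) / 19 = 18.66 × 17262.1579 ≈ 322111.866 mm = 322111.866/304.8 ft = 1056.8 ft.

1056.8 ft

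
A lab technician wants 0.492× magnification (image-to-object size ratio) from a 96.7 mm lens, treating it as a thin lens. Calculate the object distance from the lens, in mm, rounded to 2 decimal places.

With m = dᵢ/dₒ and 1/f = 1/dₒ + 1/dᵢ, substituting dᵢ = m·dₒ gives 1/f = (1 + 1/m)/dₒ, hence dₒ = f·(1 + 1/m).
dₒ = 96.7 × (1 + 1/0.492) = 96.7 × 3.03252 ≈ 293.245 mm.

293.24 mm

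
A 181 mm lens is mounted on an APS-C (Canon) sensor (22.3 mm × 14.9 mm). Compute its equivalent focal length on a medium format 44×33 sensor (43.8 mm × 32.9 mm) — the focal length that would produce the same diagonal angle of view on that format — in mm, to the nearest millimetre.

Sensor diagonal = √(22.3² + 14.9²) = √719.3000 ≈ 26.8198 mm.
Sensor diagonal = √(43.8² + 32.9²) = √3000.8500 ≈ 54.7800 mm.
Equal angle of view means equal diagonal/f ratio, so f₂ = f₁ · (diagonal₂/diagonal₁) = 181 × 54.7800/26.8198.
f₂ = 181 × 2.04252 ≈ 369.697 mm.

370 mm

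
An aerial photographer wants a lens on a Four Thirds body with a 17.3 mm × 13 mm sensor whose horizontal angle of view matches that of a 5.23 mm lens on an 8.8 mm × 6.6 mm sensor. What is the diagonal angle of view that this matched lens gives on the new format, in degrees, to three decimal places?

Equal horizontal AOV ⇒ f₂ = f₁ · 17.3/8.8 = 5.23 × 1.96591 ≈ 10.2817 mm.
Sensor diagonal = √(17.3² + 13²) = √468.2900 ≈ 21.6400 mm.
Diagonal AOV on the new format = 2·arctan(21.6400 / (2 × 10.2817)) = 2·arctan(1.05236) ≈ 92.9226°.

92.923°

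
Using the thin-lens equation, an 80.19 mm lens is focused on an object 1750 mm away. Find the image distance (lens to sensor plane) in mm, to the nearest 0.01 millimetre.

84.04 mm

1/dᵢ = 1/f − 1/dₒ = 1/80.19 − 1/1750 = 0.0118990 mm⁻¹.
dᵢ = 1/0.0118990 ≈ 84.0410 mm.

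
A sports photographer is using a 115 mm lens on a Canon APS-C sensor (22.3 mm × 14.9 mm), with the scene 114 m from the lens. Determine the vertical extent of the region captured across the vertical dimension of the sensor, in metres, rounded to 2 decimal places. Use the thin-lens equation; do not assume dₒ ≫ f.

dₒ: 114 m = 114000 mm.
Similar triangles through the lens centre give W/dₒ = h/dᵢ; with 1/f = 1/dₒ + 1/dᵢ this gives W = h·(dₒ − f)/f.
W = 14.9 mm × (114000 − 115) / 115 = 14.9 × 990.3043 ≈ 14755.535 mm = 14.7555 m.

14.76 m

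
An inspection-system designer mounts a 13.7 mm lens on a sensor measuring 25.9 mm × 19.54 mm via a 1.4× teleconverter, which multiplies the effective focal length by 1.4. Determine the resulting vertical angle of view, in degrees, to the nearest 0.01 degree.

Effective focal length f = 13.7 × 1.4 = 19.18 mm.
α = 2·arctan(19.54 / (2 × 19.18)) = 2·arctan(0.50938) ≈ 53.9872°.

53.99°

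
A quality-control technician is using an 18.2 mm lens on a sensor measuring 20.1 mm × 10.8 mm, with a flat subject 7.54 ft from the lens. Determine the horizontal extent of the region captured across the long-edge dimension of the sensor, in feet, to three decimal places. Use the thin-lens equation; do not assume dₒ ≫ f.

dₒ: 7.54 ft × 304.8 mm/ft = 2298.19 mm.
Similar triangles through the lens centre give W/dₒ = w/dᵢ; with 1/f = 1/dₒ + 1/dᵢ this gives W = w·(dₒ − f)/f.
W = 20.1 mm × (2298.19 − 18.2) / 18.2 = 20.1 × 125.2743 ≈ 2518.013 mm = 2518.013/304.8 ft = 8.2612 ft.

8.261 ft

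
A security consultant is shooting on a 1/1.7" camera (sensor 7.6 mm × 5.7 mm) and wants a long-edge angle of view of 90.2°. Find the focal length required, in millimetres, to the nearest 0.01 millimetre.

3.79 mm

From α = 2·arctan(w/2f) we get f = w / (2·tan(α/2)).
With w = 7.6 mm and α/2 = 45.1°, tan(α/2) ≈ 1.00350, so f ≈ 7.6 / 2.00699 ≈ 3.7868 mm.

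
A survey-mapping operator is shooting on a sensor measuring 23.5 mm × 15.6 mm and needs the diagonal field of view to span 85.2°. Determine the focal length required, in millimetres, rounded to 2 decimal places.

15.34 mm

Sensor diagonal = √(23.5² + 15.6²) = √795.6100 ≈ 28.2066 mm.
From α = 2·arctan(d/2f) we get f = d / (2·tan(α/2)).
With d = 28.2066 mm and α/2 = 42.6°, tan(α/2) ≈ 0.91955, so f ≈ 28.2066 / 1.83909 ≈ 15.3372 mm.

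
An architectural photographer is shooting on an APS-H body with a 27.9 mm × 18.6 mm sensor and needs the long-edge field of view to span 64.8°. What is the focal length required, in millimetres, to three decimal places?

From α = 2·arctan(w/2f) we get f = w / (2·tan(α/2)).
With w = 27.9 mm and α/2 = 32.4°, tan(α/2) ≈ 0.63462, so f ≈ 27.9 / 1.26924 ≈ 21.9817 mm.

21.982 mm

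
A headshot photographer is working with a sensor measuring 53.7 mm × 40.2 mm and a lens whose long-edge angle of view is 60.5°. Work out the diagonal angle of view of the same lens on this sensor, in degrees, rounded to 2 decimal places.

From the long-edge AOV: f = 53.7 / (2·tan(30.25°)) = 53.7 / 1.16637 ≈ 46.0405 mm.
Sensor diagonal = √(53.7² + 40.2²) = √4499.7300 ≈ 67.0800 mm.
Diagonal AOV = 2·arctan(67.0800 / (2 × 46.0405)) = 2·arctan(0.72849) ≈ 72.1459°.

72.15°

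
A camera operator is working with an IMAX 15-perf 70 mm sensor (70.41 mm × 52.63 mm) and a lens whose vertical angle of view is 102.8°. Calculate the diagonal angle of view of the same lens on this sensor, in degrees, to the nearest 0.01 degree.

128.91°

From the vertical AOV: f = 52.63 / (2·tan(51.4°)) = 52.63 / 2.50536 ≈ 21.0070 mm.
Sensor diagonal = √(70.41² + 52.63²) = √7727.4850 ≈ 87.9061 mm.
Diagonal AOV = 2·arctan(87.9061 / (2 × 21.0070)) = 2·arctan(2.09231) ≈ 128.9099°.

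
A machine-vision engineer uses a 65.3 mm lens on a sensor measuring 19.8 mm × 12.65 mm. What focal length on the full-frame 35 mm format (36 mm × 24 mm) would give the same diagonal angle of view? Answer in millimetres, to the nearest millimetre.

Sensor diagonal = √(19.8² + 12.65²) = √552.0625 ≈ 23.4960 mm.
Sensor diagonal = √(36² + 24²) = √1872.0000 ≈ 43.2666 mm.
Equal angle of view means equal diagonal/f ratio, so f₂ = f₁ · (diagonal₂/diagonal₁) = 65.3 × 43.2666/23.4960.
f₂ = 65.3 × 1.84145 ≈ 120.246 mm.

120 mm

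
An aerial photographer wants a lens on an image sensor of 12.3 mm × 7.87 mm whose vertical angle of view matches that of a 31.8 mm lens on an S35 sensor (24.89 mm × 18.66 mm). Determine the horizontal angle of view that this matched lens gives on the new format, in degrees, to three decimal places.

Equal vertical AOV ⇒ f₂ = f₁ · 7.87/18.66 = 31.8 × 0.42176 ≈ 13.4119 mm.
Horizontal AOV on the new format = 2·arctan(12.3 / (2 × 13.4119)) = 2·arctan(0.45855) ≈ 49.2675°.

49.267°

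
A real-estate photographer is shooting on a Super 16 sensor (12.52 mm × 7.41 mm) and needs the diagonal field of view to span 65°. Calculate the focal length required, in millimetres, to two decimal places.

Sensor diagonal = √(12.52² + 7.41²) = √211.6585 ≈ 14.5485 mm.
From α = 2·arctan(d/2f) we get f = d / (2·tan(α/2)).
With d = 14.5485 mm and α/2 = 32.5°, tan(α/2) ≈ 0.63707, so f ≈ 14.5485 / 1.27414 ≈ 11.4183 mm.

11.42 mm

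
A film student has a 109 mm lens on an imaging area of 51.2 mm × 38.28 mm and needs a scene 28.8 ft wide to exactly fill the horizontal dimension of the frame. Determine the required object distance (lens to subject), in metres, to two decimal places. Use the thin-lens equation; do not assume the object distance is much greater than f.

18.80 m

W: 28.8 ft × 304.8 mm/ft = 8778.24 mm.
Magnification m = w/W = dᵢ/dₒ; combined with 1/f = 1/dₒ + 1/dᵢ this gives dₒ = f·(1 + W/w).
dₒ = 109 mm × (1 + 8778.24/51.2) = 109 × 172.4500 ≈ 18797.049 mm = 18.797 m.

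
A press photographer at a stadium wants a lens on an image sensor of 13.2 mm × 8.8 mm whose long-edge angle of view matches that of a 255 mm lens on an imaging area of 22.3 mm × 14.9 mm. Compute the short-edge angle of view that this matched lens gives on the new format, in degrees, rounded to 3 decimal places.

Equal long-edge AOV ⇒ f₂ = f₁ · 13.2/22.3 = 255 × 0.59193 ≈ 150.9417 mm.
Short-edge AOV on the new format = 2·arctan(8.8 / (2 × 150.9417)) = 2·arctan(0.02915) ≈ 3.3394°.

3.339°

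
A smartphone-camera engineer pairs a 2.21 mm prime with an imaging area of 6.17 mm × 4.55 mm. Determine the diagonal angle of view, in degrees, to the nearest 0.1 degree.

120.1°

Sensor diagonal = √(6.17² + 4.55²) = √58.7714 ≈ 7.6663 mm.
Angle of view α = 2·arctan(d/2f) with d = 7.6663 mm and f = 2.21 mm.
d/2f = 1.73445; arctan(1.73445) ≈ 60.0343°, so α ≈ 120.0685°.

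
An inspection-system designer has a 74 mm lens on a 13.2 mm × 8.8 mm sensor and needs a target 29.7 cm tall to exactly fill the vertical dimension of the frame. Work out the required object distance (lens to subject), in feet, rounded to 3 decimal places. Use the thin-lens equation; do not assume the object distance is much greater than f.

W: 29.7 cm = 297 mm.
Magnification m = h/W = dᵢ/dₒ; combined with 1/f = 1/dₒ + 1/dᵢ this gives dₒ = f·(1 + W/h).
dₒ = 74 mm × (1 + 297/8.8) = 74 × 34.7500 ≈ 2571.500 mm = 2571.500/304.8 ft = 8.43668 ft.

8.437 ft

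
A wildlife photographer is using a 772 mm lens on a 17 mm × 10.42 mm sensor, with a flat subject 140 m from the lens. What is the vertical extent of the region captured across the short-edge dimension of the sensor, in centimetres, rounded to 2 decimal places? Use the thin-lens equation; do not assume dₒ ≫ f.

dₒ: 140 m = 140000 mm.
Similar triangles through the lens centre give W/dₒ = h/dᵢ; with 1/f = 1/dₒ + 1/dᵢ this gives W = h·(dₒ − f)/f.
W = 10.42 mm × (140000 − 772) / 772 = 10.42 × 180.3472 ≈ 1879.217 mm = 187.922 cm.

187.92 cm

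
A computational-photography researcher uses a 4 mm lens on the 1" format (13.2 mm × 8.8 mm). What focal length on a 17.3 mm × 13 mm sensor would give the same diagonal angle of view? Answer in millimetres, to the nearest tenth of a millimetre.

Sensor diagonal = √(13.2² + 8.8²) = √251.6800 ≈ 15.8644 mm.
Sensor diagonal = √(17.3² + 13²) = √468.2900 ≈ 21.6400 mm.
Equal angle of view means equal diagonal/f ratio, so f₂ = f₁ · (diagonal₂/diagonal₁) = 4 × 21.6400/15.8644.
f₂ = 4 × 1.36406 ≈ 5.456 mm.

5.5 mm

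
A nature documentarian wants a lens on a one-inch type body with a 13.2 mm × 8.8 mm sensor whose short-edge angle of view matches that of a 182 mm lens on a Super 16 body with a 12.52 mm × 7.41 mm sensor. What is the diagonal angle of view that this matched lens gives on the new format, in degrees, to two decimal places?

4.20°

Equal short-edge AOV ⇒ f₂ = f₁ · 8.8/7.41 = 182 × 1.18758 ≈ 216.1404 mm.
Sensor diagonal = √(13.2² + 8.8²) = √251.6800 ≈ 15.8644 mm.
Diagonal AOV on the new format = 2·arctan(15.8644 / (2 × 216.1404)) = 2·arctan(0.03670) ≈ 4.2036°.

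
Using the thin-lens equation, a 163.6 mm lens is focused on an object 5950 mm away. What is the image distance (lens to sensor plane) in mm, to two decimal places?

168.23 mm

1/dᵢ = 1/f − 1/dₒ = 1/163.6 − 1/5950 = 0.0059444 mm⁻¹.
dᵢ = 1/0.0059444 ≈ 168.2255 mm.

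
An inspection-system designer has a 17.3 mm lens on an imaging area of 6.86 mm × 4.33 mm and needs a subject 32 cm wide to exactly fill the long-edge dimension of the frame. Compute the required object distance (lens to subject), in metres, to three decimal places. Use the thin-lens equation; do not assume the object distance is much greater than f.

0.824 m

W: 32 cm = 320 mm.
Magnification m = w/W = dᵢ/dₒ; combined with 1/f = 1/dₒ + 1/dᵢ this gives dₒ = f·(1 + W/w).
dₒ = 17.3 mm × (1 + 320/6.86) = 17.3 × 47.6472 ≈ 824.297 mm = 0.824297 m.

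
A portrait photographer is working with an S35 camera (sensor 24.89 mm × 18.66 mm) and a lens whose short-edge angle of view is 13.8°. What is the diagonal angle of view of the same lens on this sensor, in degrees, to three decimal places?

From the short-edge AOV: f = 18.66 / (2·tan(6.9°)) = 18.66 / 0.24203 ≈ 77.0990 mm.
Sensor diagonal = √(24.89² + 18.66²) = √967.7077 ≈ 31.1080 mm.
Diagonal AOV = 2·arctan(31.1080 / (2 × 77.0990)) = 2·arctan(0.20174) ≈ 22.8116°.

22.812°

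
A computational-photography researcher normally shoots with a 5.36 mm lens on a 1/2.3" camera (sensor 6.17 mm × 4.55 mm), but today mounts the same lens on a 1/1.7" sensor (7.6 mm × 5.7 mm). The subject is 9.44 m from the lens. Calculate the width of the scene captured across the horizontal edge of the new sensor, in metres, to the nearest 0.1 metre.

The focal length stays 5.36 mm; the relevant sensor dimension is now w = 7.6 mm. Object distance dₒ = 9.44 m = 9440 mm.
Thin-lens field width W = w·(dₒ − f)/f = 7.6 × (9440 − 5.36)/5.36 ≈ 13377.475 mm = 13.3775 m.

13.4 m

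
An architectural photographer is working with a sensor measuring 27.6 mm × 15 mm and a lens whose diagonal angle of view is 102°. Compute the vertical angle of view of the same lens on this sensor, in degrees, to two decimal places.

61.05°

Sensor diagonal = √(27.6² + 15²) = √986.7600 ≈ 31.4127 mm.
From the diagonal AOV: f = 31.4127 / (2·tan(51°)) = 31.4127 / 2.46979 ≈ 12.7188 mm.
Vertical AOV = 2·arctan(15 / (2 × 12.7188)) = 2·arctan(0.58968) ≈ 61.0540°.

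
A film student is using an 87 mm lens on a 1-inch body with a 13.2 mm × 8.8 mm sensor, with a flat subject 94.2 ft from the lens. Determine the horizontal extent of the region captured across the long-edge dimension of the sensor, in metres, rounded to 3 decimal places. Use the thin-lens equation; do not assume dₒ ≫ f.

4.343 m

dₒ: 94.2 ft × 304.8 mm/ft = 28712.16 mm.
Similar triangles through the lens centre give W/dₒ = w/dᵢ; with 1/f = 1/dₒ + 1/dᵢ this gives W = w·(dₒ − f)/f.
W = 13.2 mm × (28712.2 − 87) / 87 = 13.2 × 329.0248 ≈ 4343.128 mm = 4.34313 m.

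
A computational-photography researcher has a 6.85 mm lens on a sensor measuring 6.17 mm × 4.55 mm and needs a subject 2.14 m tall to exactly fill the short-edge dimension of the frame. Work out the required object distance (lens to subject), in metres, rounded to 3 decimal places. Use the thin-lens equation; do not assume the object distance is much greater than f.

W: 2.14 m = 2140 mm.
Magnification m = h/W = dᵢ/dₒ; combined with 1/f = 1/dₒ + 1/dᵢ this gives dₒ = f·(1 + W/h).
dₒ = 6.85 mm × (1 + 2140/4.55) = 6.85 × 471.3297 ≈ 3228.608 mm = 3.22861 m.

3.229 m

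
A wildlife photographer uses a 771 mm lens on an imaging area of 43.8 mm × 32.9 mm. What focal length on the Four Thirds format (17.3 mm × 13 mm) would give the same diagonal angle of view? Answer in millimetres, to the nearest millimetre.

305 mm

Sensor diagonal = √(43.8² + 32.9²) = √3000.8500 ≈ 54.7800 mm.
Sensor diagonal = √(17.3² + 13²) = √468.2900 ≈ 21.6400 mm.
Equal angle of view means equal diagonal/f ratio, so f₂ = f₁ · (diagonal₂/diagonal₁) = 771 × 21.6400/54.7800.
f₂ = 771 × 0.39503 ≈ 304.572 mm.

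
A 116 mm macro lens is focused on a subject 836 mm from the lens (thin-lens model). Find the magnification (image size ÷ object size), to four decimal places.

0.1611×

Thin lens: 1/f = 1/dₒ + 1/dᵢ → 1/dᵢ = 1/116 − 1/836 = 0.0074245 mm⁻¹, so dᵢ ≈ 134.6889 mm.
Magnification m = dᵢ/dₒ = 134.6889/836 ≈ 0.16111.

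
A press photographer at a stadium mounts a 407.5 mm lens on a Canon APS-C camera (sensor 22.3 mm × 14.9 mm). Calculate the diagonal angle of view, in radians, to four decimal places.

0.0658 rad

Sensor diagonal = √(22.3² + 14.9²) = √719.3000 ≈ 26.8198 mm.
Angle of view α = 2·arctan(d/2f) with d = 26.8198 mm and f = 407.5 mm.
d/2f = 0.03291; arctan(0.03291) ≈ 0.0329 rad, so α ≈ 0.0658 rad.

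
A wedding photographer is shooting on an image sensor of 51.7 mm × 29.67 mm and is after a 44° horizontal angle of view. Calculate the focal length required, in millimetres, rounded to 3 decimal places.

63.981 mm

From α = 2·arctan(w/2f) we get f = w / (2·tan(α/2)).
With w = 51.7 mm and α/2 = 22°, tan(α/2) ≈ 0.40403, so f ≈ 51.7 / 0.80805 ≈ 63.9810 mm.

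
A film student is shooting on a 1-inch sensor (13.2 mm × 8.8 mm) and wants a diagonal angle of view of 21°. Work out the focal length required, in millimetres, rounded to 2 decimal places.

42.80 mm

Sensor diagonal = √(13.2² + 8.8²) = √251.6800 ≈ 15.8644 mm.
From α = 2·arctan(d/2f) we get f = d / (2·tan(α/2)).
With d = 15.8644 mm and α/2 = 10.5°, tan(α/2) ≈ 0.18534, so f ≈ 15.8644 / 0.37068 ≈ 42.7984 mm.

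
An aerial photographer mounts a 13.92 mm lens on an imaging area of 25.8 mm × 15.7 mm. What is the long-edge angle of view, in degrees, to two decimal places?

85.64°

Angle of view α = 2·arctan(w/2f) with w = 25.8 mm and f = 13.92 mm.
w/2f = 0.92672; arctan(0.92672) ≈ 42.8220°, so α ≈ 85.6440°.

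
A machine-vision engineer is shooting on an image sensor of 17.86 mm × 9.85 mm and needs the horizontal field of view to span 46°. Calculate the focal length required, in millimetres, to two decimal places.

21.04 mm

From α = 2·arctan(w/2f) we get f = w / (2·tan(α/2)).
With w = 17.86 mm and α/2 = 23°, tan(α/2) ≈ 0.42447, so f ≈ 17.86 / 0.84895 ≈ 21.0378 mm.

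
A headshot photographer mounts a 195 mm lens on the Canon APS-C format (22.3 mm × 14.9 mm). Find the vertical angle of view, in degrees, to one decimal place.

Angle of view α = 2·arctan(h/2f) with h = 14.9 mm and f = 195 mm.
h/2f = 0.03821; arctan(0.03821) ≈ 2.1879°, so α ≈ 4.3759°.

4.4°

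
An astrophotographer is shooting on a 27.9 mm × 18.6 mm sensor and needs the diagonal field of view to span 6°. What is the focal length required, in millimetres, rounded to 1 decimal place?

319.9 mm

Sensor diagonal = √(27.9² + 18.6²) = √1124.3700 ≈ 33.5316 mm.
From α = 2·arctan(d/2f) we get f = d / (2·tan(α/2)).
With d = 33.5316 mm and α/2 = 3°, tan(α/2) ≈ 0.05241, so f ≈ 33.5316 / 0.10482 ≈ 319.9108 mm.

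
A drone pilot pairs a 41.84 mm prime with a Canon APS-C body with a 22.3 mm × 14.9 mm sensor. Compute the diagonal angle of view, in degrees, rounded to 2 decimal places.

35.54°

Sensor diagonal = √(22.3² + 14.9²) = √719.3000 ≈ 26.8198 mm.
Angle of view α = 2·arctan(d/2f) with d = 26.8198 mm and f = 41.84 mm.
d/2f = 0.32050; arctan(0.32050) ≈ 17.7709°, so α ≈ 35.5417°.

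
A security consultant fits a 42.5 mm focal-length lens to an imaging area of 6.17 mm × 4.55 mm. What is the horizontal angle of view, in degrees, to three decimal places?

Angle of view α = 2·arctan(w/2f) with w = 6.17 mm and f = 42.5 mm.
w/2f = 0.07259; arctan(0.07259) ≈ 4.1517°, so α ≈ 8.3034°.

8.303°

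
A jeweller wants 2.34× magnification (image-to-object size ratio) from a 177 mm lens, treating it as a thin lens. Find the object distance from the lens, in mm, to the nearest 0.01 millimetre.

252.64 mm

With m = dᵢ/dₒ and 1/f = 1/dₒ + 1/dᵢ, substituting dᵢ = m·dₒ gives 1/f = (1 + 1/m)/dₒ, hence dₒ = f·(1 + 1/m).
dₒ = 177 × (1 + 1/2.34) = 177 × 1.42735 ≈ 252.641 mm.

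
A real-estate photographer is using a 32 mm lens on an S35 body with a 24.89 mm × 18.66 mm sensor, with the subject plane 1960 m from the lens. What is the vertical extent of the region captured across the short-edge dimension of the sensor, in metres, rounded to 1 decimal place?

1142.9 m

dₒ: 1960 m = 1.96e+06 mm.
Similar triangles through the lens centre give W/dₒ = h/dᵢ; with 1/f = 1/dₒ + 1/dᵢ this gives W = h·(dₒ − f)/f.
W = 18.66 mm × (1.96e+06 − 32) / 32 = 18.66 × 61249.0000 ≈ 1142906.340 mm = 1142.91 m.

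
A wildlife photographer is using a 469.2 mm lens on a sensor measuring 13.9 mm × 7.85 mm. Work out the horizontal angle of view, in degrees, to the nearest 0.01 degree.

1.70°

Angle of view α = 2·arctan(w/2f) with w = 13.9 mm and f = 469.2 mm.
w/2f = 0.01481; arctan(0.01481) ≈ 0.8486°, so α ≈ 1.6973°.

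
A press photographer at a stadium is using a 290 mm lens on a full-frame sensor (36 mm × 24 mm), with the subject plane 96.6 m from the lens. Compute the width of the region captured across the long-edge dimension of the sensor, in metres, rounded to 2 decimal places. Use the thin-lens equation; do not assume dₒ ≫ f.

dₒ: 96.6 m = 96600 mm.
Similar triangles through the lens centre give W/dₒ = w/dᵢ; with 1/f = 1/dₒ + 1/dᵢ this gives W = w·(dₒ − f)/f.
W = 36 mm × (96600 − 290) / 290 = 36 × 332.1034 ≈ 11955.724 mm = 11.9557 m.

11.96 m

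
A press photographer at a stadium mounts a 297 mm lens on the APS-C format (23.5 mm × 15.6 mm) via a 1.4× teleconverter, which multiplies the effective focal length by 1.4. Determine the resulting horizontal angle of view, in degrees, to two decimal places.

Effective focal length f = 297 × 1.4 = 415.8 mm.
α = 2·arctan(23.5 / (2 × 415.8)) = 2·arctan(0.02826) ≈ 3.2374°.

3.24°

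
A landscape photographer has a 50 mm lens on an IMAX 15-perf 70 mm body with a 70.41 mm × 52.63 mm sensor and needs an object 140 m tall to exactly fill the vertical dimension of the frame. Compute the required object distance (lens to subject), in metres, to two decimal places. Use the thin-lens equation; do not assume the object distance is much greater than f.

133.05 m

W: 140 m = 140000 mm.
Magnification m = h/W = dᵢ/dₒ; combined with 1/f = 1/dₒ + 1/dᵢ this gives dₒ = f·(1 + W/h).
dₒ = 50 mm × (1 + 140000/52.63) = 50 × 2661.0798 ≈ 133053.990 mm = 133.054 m.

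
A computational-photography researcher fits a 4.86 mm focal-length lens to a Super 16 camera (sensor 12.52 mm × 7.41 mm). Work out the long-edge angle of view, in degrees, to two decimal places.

Angle of view α = 2·arctan(w/2f) with w = 12.52 mm and f = 4.86 mm.
w/2f = 1.28807; arctan(1.28807) ≈ 52.1757°, so α ≈ 104.3515°.

104.35°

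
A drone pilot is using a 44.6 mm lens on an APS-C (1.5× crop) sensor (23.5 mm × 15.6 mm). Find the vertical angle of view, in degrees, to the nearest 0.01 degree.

Angle of view α = 2·arctan(h/2f) with h = 15.6 mm and f = 44.6 mm.
h/2f = 0.17489; arctan(0.17489) ≈ 9.9200°, so α ≈ 19.8400°.

19.84°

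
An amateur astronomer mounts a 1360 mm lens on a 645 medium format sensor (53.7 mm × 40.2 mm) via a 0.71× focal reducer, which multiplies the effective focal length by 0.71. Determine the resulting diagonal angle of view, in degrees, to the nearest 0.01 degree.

Effective focal length f = 1360 × 0.71 = 965.6 mm.
Sensor diagonal = √(53.7² + 40.2²) = √4499.7300 ≈ 67.0800 mm.
α = 2·arctan(67.080 / (2 × 965.6)) = 2·arctan(0.03473) ≈ 3.9787°.

3.98°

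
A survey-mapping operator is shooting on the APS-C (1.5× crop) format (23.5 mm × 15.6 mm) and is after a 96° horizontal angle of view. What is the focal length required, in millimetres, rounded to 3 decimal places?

10.580 mm

From α = 2·arctan(w/2f) we get f = w / (2·tan(α/2)).
With w = 23.5 mm and α/2 = 48°, tan(α/2) ≈ 1.11061, so f ≈ 23.5 / 2.22123 ≈ 10.5797 mm.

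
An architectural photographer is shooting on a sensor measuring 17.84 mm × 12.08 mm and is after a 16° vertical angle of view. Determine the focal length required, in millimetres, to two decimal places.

42.98 mm

From α = 2·arctan(h/2f) we get f = h / (2·tan(α/2)).
With h = 12.08 mm and α/2 = 8°, tan(α/2) ≈ 0.14054, so f ≈ 12.08 / 0.28108 ≈ 42.9768 mm.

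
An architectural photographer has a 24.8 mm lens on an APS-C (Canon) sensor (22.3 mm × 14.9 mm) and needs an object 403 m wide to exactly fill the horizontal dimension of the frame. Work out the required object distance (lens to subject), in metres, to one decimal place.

W: 403 m = 403000 mm.
Magnification m = w/W = dᵢ/dₒ; combined with 1/f = 1/dₒ + 1/dᵢ this gives dₒ = f·(1 + W/w).
dₒ = 24.8 mm × (1 + 403000/22.3) = 24.8 × 18072.7489 ≈ 448204.172 mm = 448.204 m.

448.2 m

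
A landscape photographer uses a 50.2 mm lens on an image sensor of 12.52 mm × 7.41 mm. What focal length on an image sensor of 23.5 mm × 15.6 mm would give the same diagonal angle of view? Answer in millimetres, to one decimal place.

97.3 mm

Sensor diagonal = √(12.52² + 7.41²) = √211.6585 ≈ 14.5485 mm.
Sensor diagonal = √(23.5² + 15.6²) = √795.6100 ≈ 28.2066 mm.
Equal angle of view means equal diagonal/f ratio, so f₂ = f₁ · (diagonal₂/diagonal₁) = 50.2 × 28.2066/14.5485.
f₂ = 50.2 × 1.93880 ≈ 97.328 mm.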